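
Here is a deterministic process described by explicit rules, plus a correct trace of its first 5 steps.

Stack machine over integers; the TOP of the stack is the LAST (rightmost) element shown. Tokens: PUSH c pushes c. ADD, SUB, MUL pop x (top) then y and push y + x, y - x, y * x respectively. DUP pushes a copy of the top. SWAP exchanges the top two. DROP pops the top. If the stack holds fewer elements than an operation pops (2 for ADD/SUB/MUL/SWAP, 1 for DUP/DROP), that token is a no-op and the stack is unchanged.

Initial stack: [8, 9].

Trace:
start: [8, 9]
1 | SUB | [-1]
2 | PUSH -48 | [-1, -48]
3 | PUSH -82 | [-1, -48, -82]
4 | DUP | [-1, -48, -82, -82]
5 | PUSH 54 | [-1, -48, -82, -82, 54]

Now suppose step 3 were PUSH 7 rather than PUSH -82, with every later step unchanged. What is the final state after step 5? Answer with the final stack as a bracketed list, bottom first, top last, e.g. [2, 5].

[-1, -48, 7, 7, 54]

(re-executing from step 3 with the substitution; state before step 3: [-1, -48])
3 | PUSH 7 | [-1, -48, 7]
4 | DUP | [-1, -48, 7, 7]
5 | PUSH 54 | [-1, -48, 7, 7, 54]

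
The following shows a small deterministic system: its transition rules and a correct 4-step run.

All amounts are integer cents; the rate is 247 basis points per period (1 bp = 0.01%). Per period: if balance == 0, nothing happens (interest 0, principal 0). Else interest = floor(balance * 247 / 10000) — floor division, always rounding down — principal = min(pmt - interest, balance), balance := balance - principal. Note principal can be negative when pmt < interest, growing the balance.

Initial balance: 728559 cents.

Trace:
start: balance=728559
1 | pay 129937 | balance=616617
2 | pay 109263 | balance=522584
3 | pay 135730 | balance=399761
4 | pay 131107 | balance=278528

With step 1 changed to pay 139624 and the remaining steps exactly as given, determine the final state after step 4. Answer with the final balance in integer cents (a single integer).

(re-executing from step 1 with the substitution; state before step 1: balance=728559)
1 | pay 139624 | balance=606930
2 | pay 109263 | balance=512658
3 | pay 135730 | balance=389590
4 | pay 131107 | balance=268105

268105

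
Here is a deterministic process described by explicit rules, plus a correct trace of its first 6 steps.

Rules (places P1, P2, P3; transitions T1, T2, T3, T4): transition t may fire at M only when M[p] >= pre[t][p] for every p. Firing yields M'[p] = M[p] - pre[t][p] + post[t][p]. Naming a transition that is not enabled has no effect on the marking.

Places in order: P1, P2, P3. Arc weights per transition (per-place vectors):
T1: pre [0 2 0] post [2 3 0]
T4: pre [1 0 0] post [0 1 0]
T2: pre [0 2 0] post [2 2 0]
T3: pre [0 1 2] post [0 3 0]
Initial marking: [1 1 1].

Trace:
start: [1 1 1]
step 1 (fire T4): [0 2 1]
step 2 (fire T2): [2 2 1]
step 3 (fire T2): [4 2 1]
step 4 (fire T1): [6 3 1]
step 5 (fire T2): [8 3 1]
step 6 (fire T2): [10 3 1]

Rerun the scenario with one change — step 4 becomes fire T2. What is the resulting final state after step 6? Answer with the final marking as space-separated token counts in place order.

(re-executing from step 4 with the substitution; state before step 4: [4 2 1])
step 4 (fire T2): [6 2 1]
step 5 (fire T2): [8 2 1]
step 6 (fire T2): [10 2 1]

10 2 1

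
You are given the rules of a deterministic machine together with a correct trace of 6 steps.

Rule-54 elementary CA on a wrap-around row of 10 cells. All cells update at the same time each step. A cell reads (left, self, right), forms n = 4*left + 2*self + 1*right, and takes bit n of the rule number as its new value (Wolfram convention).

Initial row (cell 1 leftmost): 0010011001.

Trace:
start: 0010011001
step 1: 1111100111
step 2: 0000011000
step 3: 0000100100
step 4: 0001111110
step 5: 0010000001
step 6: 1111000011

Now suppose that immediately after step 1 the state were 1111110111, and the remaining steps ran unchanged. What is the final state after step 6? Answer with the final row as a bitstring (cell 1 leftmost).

1010001000

state after step 1 := 1111110111
step 2: 0000001000
step 3: 0000011100
step 4: 0000100010
step 5: 0001110111
step 6: 1010001000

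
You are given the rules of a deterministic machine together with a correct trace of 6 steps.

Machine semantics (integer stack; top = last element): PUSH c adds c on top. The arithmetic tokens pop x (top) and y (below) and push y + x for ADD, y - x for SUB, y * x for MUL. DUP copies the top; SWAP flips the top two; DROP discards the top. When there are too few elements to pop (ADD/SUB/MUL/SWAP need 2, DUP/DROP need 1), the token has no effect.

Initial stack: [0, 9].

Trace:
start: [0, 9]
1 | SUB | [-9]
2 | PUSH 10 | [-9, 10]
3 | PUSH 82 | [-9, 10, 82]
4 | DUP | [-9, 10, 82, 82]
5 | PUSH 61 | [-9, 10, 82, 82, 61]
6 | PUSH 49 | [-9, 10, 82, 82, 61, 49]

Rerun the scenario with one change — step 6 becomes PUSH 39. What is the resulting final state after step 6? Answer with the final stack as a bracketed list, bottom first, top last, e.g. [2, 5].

[-9, 10, 82, 82, 61, 39]

(re-executing from step 6 with the substitution; state before step 6: [-9, 10, 82, 82, 61])
6 | PUSH 39 | [-9, 10, 82, 82, 61, 39]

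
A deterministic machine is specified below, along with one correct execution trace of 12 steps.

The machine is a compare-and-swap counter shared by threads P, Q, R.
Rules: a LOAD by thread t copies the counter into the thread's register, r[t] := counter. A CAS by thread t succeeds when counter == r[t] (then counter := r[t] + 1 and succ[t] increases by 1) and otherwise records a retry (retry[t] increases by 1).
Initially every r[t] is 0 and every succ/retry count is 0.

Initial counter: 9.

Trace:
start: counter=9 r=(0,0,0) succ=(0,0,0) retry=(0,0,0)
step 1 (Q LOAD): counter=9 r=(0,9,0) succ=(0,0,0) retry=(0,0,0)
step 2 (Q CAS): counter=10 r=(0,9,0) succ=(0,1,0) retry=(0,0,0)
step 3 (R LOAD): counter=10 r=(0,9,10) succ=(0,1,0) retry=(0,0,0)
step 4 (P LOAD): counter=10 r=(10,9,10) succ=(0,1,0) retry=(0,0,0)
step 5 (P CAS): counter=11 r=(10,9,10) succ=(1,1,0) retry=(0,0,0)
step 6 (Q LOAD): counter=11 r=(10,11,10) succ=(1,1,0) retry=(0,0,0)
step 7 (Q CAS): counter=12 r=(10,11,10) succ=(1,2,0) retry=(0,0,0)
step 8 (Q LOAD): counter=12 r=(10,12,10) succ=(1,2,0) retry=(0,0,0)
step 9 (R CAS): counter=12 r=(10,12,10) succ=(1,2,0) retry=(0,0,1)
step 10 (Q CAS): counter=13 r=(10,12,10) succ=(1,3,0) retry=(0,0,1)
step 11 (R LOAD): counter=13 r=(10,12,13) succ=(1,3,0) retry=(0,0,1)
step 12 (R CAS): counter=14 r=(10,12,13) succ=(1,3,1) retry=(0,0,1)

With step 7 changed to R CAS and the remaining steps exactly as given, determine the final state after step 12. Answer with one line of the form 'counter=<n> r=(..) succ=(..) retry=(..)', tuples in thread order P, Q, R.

counter=13 r=(10,11,12) succ=(1,2,1) retry=(0,0,2)

(re-executing from step 7 with the substitution; state before step 7: counter=11 r=(10,11,10) succ=(1,1,0) retry=(0,0,0))
step 7 (R CAS): counter=11 r=(10,11,10) succ=(1,1,0) retry=(0,0,1)
step 8 (Q LOAD): counter=11 r=(10,11,10) succ=(1,1,0) retry=(0,0,1)
step 9 (R CAS): counter=11 r=(10,11,10) succ=(1,1,0) retry=(0,0,2)
step 10 (Q CAS): counter=12 r=(10,11,10) succ=(1,2,0) retry=(0,0,2)
step 11 (R LOAD): counter=12 r=(10,11,12) succ=(1,2,0) retry=(0,0,2)
step 12 (R CAS): counter=13 r=(10,11,12) succ=(1,2,1) retry=(0,0,2)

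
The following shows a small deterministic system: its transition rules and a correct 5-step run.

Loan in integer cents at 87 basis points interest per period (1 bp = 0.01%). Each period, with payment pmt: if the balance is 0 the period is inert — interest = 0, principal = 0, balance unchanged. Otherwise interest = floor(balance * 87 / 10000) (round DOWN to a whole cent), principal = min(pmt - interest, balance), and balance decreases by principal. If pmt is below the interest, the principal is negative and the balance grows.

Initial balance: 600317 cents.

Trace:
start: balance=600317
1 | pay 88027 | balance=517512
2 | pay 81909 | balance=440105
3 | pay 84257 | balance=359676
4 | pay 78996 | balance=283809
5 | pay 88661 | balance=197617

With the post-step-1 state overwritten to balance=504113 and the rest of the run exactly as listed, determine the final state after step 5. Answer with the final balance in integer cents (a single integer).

183745

state after step 1 := balance=504113
2 | pay 81909 | balance=426589
3 | pay 84257 | balance=346043
4 | pay 78996 | balance=270057
5 | pay 88661 | balance=183745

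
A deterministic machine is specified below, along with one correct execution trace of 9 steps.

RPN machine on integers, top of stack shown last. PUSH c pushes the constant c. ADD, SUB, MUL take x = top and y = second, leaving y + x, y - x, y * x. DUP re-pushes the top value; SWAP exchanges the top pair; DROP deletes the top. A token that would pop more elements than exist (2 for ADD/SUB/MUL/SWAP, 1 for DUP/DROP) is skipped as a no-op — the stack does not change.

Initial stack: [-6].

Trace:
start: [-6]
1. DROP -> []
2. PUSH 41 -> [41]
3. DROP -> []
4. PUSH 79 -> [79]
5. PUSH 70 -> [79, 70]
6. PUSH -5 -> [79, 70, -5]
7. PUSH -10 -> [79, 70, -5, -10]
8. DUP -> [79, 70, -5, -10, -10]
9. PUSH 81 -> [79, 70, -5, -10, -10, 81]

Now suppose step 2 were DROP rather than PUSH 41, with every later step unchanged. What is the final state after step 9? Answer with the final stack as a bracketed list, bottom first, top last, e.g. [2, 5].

(re-executing from step 2 with the substitution; state before step 2: [])
2. DROP -> []
3. DROP -> []
4. PUSH 79 -> [79]
5. PUSH 70 -> [79, 70]
6. PUSH -5 -> [79, 70, -5]
7. PUSH -10 -> [79, 70, -5, -10]
8. DUP -> [79, 70, -5, -10, -10]
9. PUSH 81 -> [79, 70, -5, -10, -10, 81]

[79, 70, -5, -10, -10, 81]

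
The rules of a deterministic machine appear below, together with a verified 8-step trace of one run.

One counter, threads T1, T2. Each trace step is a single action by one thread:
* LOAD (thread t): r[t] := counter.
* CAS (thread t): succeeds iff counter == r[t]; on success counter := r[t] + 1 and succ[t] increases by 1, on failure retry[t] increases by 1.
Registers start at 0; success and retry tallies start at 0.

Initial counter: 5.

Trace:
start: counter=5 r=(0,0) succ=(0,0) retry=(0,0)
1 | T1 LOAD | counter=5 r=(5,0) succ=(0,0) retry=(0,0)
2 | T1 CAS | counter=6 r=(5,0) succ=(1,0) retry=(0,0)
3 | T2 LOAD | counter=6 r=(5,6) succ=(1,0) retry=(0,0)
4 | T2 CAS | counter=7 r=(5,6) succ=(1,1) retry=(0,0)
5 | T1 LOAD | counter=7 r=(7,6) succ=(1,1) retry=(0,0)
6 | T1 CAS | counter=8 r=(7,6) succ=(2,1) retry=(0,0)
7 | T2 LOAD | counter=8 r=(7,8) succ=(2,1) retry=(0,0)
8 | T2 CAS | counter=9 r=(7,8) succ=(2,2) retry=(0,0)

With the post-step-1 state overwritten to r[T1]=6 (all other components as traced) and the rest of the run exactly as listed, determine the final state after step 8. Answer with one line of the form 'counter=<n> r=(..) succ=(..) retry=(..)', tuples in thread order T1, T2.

state after step 1 := counter=5 r=(6,0) succ=(0,0) retry=(0,0)
2 | T1 CAS | counter=5 r=(6,0) succ=(0,0) retry=(1,0)
3 | T2 LOAD | counter=5 r=(6,5) succ=(0,0) retry=(1,0)
4 | T2 CAS | counter=6 r=(6,5) succ=(0,1) retry=(1,0)
5 | T1 LOAD | counter=6 r=(6,5) succ=(0,1) retry=(1,0)
6 | T1 CAS | counter=7 r=(6,5) succ=(1,1) retry=(1,0)
7 | T2 LOAD | counter=7 r=(6,7) succ=(1,1) retry=(1,0)
8 | T2 CAS | counter=8 r=(6,7) succ=(1,2) retry=(1,0)

counter=8 r=(6,7) succ=(1,2) retry=(1,0)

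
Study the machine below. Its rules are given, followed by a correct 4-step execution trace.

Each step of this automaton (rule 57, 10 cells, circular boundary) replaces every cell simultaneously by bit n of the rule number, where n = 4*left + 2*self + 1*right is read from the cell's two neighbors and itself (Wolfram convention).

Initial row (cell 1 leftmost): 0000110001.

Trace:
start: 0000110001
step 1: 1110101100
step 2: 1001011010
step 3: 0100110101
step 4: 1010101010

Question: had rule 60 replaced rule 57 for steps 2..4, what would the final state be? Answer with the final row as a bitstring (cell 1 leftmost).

(re-executing steps 2..4 under rule 60; state before step 2: 1110101100)
step 2: 1001111010
step 3: 1101000111
step 4: 0011100100

0011100100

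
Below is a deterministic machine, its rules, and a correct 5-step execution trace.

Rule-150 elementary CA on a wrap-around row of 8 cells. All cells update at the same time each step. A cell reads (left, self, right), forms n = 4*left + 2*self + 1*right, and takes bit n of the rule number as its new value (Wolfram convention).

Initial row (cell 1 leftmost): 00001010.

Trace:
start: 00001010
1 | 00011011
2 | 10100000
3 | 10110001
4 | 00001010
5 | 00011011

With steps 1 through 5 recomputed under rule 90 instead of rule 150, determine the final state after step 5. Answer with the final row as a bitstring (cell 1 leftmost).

(re-executing steps 1..5 under rule 90; state before step 1: 00001010)
1 | 00010001
2 | 10101010
3 | 00000000
4 | 00000000
5 | 00000000

00000000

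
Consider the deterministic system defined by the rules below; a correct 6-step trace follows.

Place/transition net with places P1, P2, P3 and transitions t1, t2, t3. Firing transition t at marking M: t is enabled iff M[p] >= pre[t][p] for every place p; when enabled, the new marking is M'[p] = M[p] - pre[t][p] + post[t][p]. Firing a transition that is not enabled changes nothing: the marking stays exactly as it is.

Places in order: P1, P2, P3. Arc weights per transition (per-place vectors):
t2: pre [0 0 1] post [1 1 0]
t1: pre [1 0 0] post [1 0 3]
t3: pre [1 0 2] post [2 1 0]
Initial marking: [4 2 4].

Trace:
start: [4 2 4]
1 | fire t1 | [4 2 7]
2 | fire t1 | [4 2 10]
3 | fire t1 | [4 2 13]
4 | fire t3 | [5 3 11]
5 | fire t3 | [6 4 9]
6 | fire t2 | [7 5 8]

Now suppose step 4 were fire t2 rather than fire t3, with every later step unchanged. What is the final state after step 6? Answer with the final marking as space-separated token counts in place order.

7 5 9

(re-executing from step 4 with the substitution; state before step 4: [4 2 13])
4 | fire t2 | [5 3 12]
5 | fire t3 | [6 4 10]
6 | fire t2 | [7 5 9]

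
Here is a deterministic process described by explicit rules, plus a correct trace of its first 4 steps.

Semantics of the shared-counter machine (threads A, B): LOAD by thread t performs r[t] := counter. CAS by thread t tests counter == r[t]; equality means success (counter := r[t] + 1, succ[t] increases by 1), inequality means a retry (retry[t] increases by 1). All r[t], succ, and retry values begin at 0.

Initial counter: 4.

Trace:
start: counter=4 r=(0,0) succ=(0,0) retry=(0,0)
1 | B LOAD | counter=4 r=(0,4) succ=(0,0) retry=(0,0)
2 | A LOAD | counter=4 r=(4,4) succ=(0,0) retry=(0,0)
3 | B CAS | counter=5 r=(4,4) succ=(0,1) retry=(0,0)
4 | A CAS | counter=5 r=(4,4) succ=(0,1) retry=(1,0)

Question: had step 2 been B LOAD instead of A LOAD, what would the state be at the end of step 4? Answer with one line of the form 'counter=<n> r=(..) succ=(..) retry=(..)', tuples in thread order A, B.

(re-executing from step 2 with the substitution; state before step 2: counter=4 r=(0,4) succ=(0,0) retry=(0,0))
2 | B LOAD | counter=4 r=(0,4) succ=(0,0) retry=(0,0)
3 | B CAS | counter=5 r=(0,4) succ=(0,1) retry=(0,0)
4 | A CAS | counter=5 r=(0,4) succ=(0,1) retry=(1,0)

counter=5 r=(0,4) succ=(0,1) retry=(1,0)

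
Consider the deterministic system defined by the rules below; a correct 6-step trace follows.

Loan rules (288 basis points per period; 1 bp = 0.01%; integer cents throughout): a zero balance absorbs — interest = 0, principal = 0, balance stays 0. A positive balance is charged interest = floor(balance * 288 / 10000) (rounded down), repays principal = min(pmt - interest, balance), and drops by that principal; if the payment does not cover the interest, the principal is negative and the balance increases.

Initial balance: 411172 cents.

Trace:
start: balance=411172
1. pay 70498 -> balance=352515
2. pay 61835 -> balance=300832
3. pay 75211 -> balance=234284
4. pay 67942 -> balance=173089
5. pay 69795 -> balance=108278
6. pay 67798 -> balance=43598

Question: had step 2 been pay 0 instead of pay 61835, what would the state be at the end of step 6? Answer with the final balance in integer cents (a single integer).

(re-executing from step 2 with the substitution; state before step 2: balance=352515)
2. pay 0 -> balance=362667
3. pay 75211 -> balance=297900
4. pay 67942 -> balance=238537
5. pay 69795 -> balance=175611
6. pay 67798 -> balance=112870

112870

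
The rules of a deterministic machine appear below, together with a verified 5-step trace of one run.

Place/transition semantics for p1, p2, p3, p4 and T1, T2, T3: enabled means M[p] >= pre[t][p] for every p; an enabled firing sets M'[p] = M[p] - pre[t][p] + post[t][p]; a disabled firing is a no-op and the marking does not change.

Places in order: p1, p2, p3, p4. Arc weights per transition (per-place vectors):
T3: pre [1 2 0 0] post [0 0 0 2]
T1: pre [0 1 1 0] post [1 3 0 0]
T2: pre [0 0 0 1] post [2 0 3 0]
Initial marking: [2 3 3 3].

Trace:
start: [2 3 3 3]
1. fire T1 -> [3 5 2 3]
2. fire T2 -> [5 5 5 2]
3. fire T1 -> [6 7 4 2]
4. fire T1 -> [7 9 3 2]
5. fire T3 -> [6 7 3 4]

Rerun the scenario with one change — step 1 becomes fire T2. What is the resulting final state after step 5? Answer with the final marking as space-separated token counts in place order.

(re-executing from step 1 with the substitution; state before step 1: [2 3 3 3])
1. fire T2 -> [4 3 6 2]
2. fire T2 -> [6 3 9 1]
3. fire T1 -> [7 5 8 1]
4. fire T1 -> [8 7 7 1]
5. fire T3 -> [7 5 7 3]

7 5 7 3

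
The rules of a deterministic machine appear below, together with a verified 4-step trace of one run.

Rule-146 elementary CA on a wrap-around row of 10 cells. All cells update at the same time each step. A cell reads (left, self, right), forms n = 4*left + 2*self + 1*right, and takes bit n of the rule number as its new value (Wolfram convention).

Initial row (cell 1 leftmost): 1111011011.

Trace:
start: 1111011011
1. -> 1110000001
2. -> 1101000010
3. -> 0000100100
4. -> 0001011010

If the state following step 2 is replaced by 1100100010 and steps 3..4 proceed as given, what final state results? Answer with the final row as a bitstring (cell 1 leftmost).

0100000010

state after step 2 := 1100100010
3. -> 0011010100
4. -> 0100000010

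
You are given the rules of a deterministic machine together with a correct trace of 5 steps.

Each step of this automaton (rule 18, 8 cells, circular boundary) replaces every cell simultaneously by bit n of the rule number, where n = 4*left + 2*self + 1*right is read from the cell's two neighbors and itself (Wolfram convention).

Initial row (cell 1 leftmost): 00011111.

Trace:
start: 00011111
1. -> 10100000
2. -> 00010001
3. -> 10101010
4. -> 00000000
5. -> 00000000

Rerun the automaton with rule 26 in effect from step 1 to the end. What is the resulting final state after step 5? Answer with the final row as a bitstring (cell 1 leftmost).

(re-executing steps 1..5 under rule 26; state before step 1: 00011111)
1. -> 10110000
2. -> 00101001
3. -> 11000110
4. -> 10101100
5. -> 00001011

00001011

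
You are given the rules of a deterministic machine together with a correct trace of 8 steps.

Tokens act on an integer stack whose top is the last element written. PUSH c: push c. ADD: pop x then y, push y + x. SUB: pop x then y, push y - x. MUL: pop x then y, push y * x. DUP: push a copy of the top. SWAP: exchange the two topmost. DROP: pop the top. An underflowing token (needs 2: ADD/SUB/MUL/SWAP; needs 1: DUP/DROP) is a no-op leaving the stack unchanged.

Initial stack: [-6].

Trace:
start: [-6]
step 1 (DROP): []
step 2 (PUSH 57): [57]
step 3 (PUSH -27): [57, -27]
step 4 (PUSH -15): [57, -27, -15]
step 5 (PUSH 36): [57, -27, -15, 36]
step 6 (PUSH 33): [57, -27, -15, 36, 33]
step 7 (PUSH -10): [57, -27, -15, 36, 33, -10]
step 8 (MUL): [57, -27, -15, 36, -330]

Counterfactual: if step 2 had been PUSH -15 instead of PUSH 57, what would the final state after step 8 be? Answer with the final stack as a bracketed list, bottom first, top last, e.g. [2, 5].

[-15, -27, -15, 36, -330]

(re-executing from step 2 with the substitution; state before step 2: [])
step 2 (PUSH -15): [-15]
step 3 (PUSH -27): [-15, -27]
step 4 (PUSH -15): [-15, -27, -15]
step 5 (PUSH 36): [-15, -27, -15, 36]
step 6 (PUSH 33): [-15, -27, -15, 36, 33]
step 7 (PUSH -10): [-15, -27, -15, 36, 33, -10]
step 8 (MUL): [-15, -27, -15, 36, -330]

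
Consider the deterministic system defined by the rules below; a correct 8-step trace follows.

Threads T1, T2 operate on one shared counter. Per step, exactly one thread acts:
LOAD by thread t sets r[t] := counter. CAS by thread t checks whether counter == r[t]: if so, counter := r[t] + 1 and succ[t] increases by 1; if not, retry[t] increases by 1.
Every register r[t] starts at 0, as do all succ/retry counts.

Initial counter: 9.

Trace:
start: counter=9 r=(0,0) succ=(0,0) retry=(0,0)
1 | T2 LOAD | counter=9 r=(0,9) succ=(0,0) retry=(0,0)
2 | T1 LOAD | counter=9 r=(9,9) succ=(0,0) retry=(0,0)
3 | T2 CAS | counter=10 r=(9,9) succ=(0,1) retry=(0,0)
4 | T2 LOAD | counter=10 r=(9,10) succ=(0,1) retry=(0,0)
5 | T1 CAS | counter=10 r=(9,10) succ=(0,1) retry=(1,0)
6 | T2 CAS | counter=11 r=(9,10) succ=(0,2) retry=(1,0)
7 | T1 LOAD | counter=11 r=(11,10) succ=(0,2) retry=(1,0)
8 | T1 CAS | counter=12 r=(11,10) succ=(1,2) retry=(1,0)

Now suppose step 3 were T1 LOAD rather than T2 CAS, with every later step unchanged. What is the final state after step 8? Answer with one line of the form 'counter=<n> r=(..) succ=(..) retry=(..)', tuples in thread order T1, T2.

counter=11 r=(10,9) succ=(2,0) retry=(0,1)

(re-executing from step 3 with the substitution; state before step 3: counter=9 r=(9,9) succ=(0,0) retry=(0,0))
3 | T1 LOAD | counter=9 r=(9,9) succ=(0,0) retry=(0,0)
4 | T2 LOAD | counter=9 r=(9,9) succ=(0,0) retry=(0,0)
5 | T1 CAS | counter=10 r=(9,9) succ=(1,0) retry=(0,0)
6 | T2 CAS | counter=10 r=(9,9) succ=(1,0) retry=(0,1)
7 | T1 LOAD | counter=10 r=(10,9) succ=(1,0) retry=(0,1)
8 | T1 CAS | counter=11 r=(10,9) succ=(2,0) retry=(0,1)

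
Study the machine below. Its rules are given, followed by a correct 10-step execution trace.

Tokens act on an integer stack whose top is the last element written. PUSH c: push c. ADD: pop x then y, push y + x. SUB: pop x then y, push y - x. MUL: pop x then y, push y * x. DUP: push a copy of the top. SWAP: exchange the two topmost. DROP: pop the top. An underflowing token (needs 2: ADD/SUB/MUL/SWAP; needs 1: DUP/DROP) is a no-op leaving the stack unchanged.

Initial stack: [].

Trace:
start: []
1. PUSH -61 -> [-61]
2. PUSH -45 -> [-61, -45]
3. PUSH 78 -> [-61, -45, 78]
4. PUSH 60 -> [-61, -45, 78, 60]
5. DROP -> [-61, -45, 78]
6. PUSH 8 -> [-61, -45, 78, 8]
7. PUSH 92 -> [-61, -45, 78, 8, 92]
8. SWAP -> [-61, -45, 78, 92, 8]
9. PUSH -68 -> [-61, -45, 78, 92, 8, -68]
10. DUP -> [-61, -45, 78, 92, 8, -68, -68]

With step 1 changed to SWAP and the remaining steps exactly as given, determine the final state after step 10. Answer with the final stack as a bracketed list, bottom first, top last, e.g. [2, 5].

(re-executing from step 1 with the substitution; state before step 1: [])
1. SWAP -> []
2. PUSH -45 -> [-45]
3. PUSH 78 -> [-45, 78]
4. PUSH 60 -> [-45, 78, 60]
5. DROP -> [-45, 78]
6. PUSH 8 -> [-45, 78, 8]
7. PUSH 92 -> [-45, 78, 8, 92]
8. SWAP -> [-45, 78, 92, 8]
9. PUSH -68 -> [-45, 78, 92, 8, -68]
10. DUP -> [-45, 78, 92, 8, -68, -68]

[-45, 78, 92, 8, -68, -68]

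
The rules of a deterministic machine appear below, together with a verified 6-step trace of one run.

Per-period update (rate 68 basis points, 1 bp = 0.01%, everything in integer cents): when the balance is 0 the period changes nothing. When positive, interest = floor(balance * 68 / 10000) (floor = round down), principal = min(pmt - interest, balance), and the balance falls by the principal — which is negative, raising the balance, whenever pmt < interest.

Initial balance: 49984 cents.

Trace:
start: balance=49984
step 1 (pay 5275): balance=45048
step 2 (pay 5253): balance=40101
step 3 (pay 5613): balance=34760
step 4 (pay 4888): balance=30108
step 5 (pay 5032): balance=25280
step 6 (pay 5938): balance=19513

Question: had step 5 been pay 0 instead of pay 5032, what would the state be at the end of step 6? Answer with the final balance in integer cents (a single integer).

(re-executing from step 5 with the substitution; state before step 5: balance=30108)
step 5 (pay 0): balance=30312
step 6 (pay 5938): balance=24580

24580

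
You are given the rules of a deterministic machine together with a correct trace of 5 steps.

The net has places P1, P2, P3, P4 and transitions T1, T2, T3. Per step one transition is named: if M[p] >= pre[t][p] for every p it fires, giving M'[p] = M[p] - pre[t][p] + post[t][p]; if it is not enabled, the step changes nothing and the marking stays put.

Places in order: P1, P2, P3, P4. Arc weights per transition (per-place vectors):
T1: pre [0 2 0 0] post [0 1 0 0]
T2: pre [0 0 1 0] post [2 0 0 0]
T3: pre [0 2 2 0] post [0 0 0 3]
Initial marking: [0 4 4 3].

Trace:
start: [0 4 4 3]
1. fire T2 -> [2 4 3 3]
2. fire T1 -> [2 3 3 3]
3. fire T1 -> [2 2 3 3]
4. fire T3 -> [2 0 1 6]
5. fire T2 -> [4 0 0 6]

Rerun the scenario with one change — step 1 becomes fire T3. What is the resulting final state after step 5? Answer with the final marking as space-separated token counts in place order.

(re-executing from step 1 with the substitution; state before step 1: [0 4 4 3])
1. fire T3 -> [0 2 2 6]
2. fire T1 -> [0 1 2 6]
3. fire T1 -> [0 1 2 6]
4. fire T3 -> [0 1 2 6]
5. fire T2 -> [2 1 1 6]

2 1 1 6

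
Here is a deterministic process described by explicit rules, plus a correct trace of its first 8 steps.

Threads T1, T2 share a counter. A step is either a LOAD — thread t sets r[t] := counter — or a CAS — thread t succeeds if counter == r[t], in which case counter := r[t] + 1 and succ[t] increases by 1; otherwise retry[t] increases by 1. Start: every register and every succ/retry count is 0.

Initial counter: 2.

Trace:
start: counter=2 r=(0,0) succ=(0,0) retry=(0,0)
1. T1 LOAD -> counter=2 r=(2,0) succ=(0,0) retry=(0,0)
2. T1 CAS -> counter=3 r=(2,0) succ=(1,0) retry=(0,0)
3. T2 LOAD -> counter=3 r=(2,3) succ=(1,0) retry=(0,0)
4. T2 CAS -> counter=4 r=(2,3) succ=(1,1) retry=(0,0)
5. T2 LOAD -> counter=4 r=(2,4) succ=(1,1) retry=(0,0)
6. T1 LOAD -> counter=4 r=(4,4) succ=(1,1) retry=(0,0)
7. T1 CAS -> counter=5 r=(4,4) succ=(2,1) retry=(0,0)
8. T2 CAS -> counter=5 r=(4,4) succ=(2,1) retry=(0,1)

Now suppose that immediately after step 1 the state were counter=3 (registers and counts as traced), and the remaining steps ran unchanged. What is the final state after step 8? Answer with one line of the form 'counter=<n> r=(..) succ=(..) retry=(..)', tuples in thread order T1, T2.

state after step 1 := counter=3 r=(2,0) succ=(0,0) retry=(0,0)
2. T1 CAS -> counter=3 r=(2,0) succ=(0,0) retry=(1,0)
3. T2 LOAD -> counter=3 r=(2,3) succ=(0,0) retry=(1,0)
4. T2 CAS -> counter=4 r=(2,3) succ=(0,1) retry=(1,0)
5. T2 LOAD -> counter=4 r=(2,4) succ=(0,1) retry=(1,0)
6. T1 LOAD -> counter=4 r=(4,4) succ=(0,1) retry=(1,0)
7. T1 CAS -> counter=5 r=(4,4) succ=(1,1) retry=(1,0)
8. T2 CAS -> counter=5 r=(4,4) succ=(1,1) retry=(1,1)

counter=5 r=(4,4) succ=(1,1) retry=(1,1)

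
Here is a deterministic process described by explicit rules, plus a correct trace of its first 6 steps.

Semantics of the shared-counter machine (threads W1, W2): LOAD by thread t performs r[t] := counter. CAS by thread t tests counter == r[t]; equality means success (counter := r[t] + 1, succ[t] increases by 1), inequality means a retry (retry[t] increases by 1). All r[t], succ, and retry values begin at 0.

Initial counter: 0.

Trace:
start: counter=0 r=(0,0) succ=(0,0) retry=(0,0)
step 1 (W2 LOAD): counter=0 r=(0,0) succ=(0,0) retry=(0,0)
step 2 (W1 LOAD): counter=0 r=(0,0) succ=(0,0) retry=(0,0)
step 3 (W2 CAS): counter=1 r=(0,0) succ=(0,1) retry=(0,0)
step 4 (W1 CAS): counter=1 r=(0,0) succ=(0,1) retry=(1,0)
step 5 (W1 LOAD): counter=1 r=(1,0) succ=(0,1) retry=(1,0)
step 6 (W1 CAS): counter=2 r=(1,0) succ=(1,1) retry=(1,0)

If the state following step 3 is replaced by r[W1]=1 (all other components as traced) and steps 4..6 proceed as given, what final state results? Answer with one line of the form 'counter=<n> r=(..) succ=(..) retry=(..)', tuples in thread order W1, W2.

state after step 3 := counter=1 r=(1,0) succ=(0,1) retry=(0,0)
step 4 (W1 CAS): counter=2 r=(1,0) succ=(1,1) retry=(0,0)
step 5 (W1 LOAD): counter=2 r=(2,0) succ=(1,1) retry=(0,0)
step 6 (W1 CAS): counter=3 r=(2,0) succ=(2,1) retry=(0,0)

counter=3 r=(2,0) succ=(2,1) retry=(0,0)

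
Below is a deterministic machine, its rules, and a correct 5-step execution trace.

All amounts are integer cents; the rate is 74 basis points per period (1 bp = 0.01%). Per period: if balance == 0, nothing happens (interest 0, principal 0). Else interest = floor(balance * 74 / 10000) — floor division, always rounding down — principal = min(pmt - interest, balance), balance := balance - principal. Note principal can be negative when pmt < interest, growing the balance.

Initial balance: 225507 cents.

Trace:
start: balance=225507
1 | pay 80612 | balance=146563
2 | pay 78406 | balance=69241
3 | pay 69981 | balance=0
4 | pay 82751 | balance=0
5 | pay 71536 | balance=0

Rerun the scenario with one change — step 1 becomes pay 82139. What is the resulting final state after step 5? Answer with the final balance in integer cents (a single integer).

0

(re-executing from step 1 with the substitution; state before step 1: balance=225507)
1 | pay 82139 | balance=145036
2 | pay 78406 | balance=67703
3 | pay 69981 | balance=0
4 | pay 82751 | balance=0
5 | pay 71536 | balance=0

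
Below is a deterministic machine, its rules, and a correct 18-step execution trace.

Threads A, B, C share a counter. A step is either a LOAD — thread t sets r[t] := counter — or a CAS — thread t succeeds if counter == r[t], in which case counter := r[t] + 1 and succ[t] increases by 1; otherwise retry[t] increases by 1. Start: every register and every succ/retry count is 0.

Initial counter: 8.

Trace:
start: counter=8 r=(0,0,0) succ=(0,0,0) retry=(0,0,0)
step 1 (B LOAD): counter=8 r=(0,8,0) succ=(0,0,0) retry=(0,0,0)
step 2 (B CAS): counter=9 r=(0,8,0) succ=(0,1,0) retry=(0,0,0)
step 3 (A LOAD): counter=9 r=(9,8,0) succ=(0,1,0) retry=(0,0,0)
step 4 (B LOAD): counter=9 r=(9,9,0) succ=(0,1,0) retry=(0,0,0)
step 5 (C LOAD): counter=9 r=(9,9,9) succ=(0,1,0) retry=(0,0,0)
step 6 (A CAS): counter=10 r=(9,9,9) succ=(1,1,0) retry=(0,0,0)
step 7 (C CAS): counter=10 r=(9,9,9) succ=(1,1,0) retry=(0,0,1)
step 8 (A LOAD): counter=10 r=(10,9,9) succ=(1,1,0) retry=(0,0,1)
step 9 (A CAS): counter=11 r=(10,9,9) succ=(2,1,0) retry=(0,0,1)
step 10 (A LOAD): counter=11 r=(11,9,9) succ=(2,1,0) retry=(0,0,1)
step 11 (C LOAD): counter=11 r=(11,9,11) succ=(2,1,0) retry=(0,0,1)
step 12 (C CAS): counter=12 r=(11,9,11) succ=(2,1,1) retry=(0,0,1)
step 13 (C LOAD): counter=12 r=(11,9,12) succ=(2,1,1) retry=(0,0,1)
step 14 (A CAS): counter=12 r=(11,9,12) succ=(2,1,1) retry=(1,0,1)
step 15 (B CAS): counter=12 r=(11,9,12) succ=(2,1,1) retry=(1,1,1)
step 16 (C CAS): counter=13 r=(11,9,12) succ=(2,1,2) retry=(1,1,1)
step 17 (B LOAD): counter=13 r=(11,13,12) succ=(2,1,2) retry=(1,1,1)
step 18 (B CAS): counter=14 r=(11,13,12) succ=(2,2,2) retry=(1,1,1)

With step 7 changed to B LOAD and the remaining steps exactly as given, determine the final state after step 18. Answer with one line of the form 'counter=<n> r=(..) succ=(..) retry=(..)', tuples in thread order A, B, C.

(re-executing from step 7 with the substitution; state before step 7: counter=10 r=(9,9,9) succ=(1,1,0) retry=(0,0,0))
step 7 (B LOAD): counter=10 r=(9,10,9) succ=(1,1,0) retry=(0,0,0)
step 8 (A LOAD): counter=10 r=(10,10,9) succ=(1,1,0) retry=(0,0,0)
step 9 (A CAS): counter=11 r=(10,10,9) succ=(2,1,0) retry=(0,0,0)
step 10 (A LOAD): counter=11 r=(11,10,9) succ=(2,1,0) retry=(0,0,0)
step 11 (C LOAD): counter=11 r=(11,10,11) succ=(2,1,0) retry=(0,0,0)
step 12 (C CAS): counter=12 r=(11,10,11) succ=(2,1,1) retry=(0,0,0)
step 13 (C LOAD): counter=12 r=(11,10,12) succ=(2,1,1) retry=(0,0,0)
step 14 (A CAS): counter=12 r=(11,10,12) succ=(2,1,1) retry=(1,0,0)
step 15 (B CAS): counter=12 r=(11,10,12) succ=(2,1,1) retry=(1,1,0)
step 16 (C CAS): counter=13 r=(11,10,12) succ=(2,1,2) retry=(1,1,0)
step 17 (B LOAD): counter=13 r=(11,13,12) succ=(2,1,2) retry=(1,1,0)
step 18 (B CAS): counter=14 r=(11,13,12) succ=(2,2,2) retry=(1,1,0)

counter=14 r=(11,13,12) succ=(2,2,2) retry=(1,1,0)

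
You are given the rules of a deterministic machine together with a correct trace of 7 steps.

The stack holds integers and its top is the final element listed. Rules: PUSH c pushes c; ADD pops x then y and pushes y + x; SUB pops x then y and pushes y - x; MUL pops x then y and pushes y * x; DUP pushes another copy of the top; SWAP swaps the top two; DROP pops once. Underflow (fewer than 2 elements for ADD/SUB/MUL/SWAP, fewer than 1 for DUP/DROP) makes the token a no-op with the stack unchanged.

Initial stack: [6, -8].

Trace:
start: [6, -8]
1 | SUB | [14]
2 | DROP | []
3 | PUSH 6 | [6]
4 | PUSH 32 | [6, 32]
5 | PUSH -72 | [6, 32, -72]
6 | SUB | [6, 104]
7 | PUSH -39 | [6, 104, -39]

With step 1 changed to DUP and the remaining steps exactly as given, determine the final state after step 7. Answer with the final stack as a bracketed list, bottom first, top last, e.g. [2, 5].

(re-executing from step 1 with the substitution; state before step 1: [6, -8])
1 | DUP | [6, -8, -8]
2 | DROP | [6, -8]
3 | PUSH 6 | [6, -8, 6]
4 | PUSH 32 | [6, -8, 6, 32]
5 | PUSH -72 | [6, -8, 6, 32, -72]
6 | SUB | [6, -8, 6, 104]
7 | PUSH -39 | [6, -8, 6, 104, -39]

[6, -8, 6, 104, -39]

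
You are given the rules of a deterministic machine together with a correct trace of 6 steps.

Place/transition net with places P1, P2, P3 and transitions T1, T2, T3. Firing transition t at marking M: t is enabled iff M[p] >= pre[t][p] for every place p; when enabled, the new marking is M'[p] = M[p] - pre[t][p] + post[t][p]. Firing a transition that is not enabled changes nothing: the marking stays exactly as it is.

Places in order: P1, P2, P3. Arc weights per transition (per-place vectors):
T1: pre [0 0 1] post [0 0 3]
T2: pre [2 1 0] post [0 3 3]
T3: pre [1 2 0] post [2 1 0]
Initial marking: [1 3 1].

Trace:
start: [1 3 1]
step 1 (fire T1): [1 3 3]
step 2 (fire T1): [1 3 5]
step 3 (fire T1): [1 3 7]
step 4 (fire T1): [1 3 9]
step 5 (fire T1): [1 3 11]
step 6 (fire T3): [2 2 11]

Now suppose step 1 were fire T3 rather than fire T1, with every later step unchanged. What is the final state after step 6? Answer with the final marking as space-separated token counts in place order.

3 1 9

(re-executing from step 1 with the substitution; state before step 1: [1 3 1])
step 1 (fire T3): [2 2 1]
step 2 (fire T1): [2 2 3]
step 3 (fire T1): [2 2 5]
step 4 (fire T1): [2 2 7]
step 5 (fire T1): [2 2 9]
step 6 (fire T3): [3 1 9]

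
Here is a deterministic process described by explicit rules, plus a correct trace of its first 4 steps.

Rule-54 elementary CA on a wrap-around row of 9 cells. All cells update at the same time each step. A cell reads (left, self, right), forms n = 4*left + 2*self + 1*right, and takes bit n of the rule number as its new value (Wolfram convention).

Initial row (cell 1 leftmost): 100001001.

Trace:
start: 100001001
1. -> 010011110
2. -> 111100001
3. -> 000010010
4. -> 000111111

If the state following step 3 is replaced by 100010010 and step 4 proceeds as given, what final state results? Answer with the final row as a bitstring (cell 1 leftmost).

state after step 3 := 100010010
4. -> 110111111

110111111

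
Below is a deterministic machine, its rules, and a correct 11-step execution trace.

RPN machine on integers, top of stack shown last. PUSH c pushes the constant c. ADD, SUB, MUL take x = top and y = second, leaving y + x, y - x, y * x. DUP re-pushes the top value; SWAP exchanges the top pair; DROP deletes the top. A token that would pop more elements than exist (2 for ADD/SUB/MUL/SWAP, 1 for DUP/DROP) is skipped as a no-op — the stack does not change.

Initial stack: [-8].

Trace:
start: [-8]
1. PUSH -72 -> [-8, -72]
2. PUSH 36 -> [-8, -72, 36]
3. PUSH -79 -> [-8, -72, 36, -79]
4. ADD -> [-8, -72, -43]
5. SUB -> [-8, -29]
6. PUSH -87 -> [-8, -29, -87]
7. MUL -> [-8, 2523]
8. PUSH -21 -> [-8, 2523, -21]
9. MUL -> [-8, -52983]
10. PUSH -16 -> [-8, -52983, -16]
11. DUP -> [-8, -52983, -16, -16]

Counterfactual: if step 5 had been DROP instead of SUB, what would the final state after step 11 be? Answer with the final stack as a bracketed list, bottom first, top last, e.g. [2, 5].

[-8, -131544, -16, -16]

(re-executing from step 5 with the substitution; state before step 5: [-8, -72, -43])
5. DROP -> [-8, -72]
6. PUSH -87 -> [-8, -72, -87]
7. MUL -> [-8, 6264]
8. PUSH -21 -> [-8, 6264, -21]
9. MUL -> [-8, -131544]
10. PUSH -16 -> [-8, -131544, -16]
11. DUP -> [-8, -131544, -16, -16]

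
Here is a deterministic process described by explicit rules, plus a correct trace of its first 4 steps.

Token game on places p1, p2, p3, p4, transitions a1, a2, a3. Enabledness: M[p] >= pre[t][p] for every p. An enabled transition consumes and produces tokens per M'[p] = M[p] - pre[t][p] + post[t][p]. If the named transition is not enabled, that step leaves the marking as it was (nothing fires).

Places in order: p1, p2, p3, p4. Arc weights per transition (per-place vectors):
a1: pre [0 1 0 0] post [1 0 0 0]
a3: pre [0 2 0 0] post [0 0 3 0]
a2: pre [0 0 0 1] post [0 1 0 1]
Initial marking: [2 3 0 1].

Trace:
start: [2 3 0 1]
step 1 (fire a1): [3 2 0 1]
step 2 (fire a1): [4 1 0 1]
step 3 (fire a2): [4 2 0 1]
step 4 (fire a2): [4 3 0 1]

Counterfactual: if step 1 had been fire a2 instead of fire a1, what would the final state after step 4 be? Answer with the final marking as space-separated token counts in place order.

(re-executing from step 1 with the substitution; state before step 1: [2 3 0 1])
step 1 (fire a2): [2 4 0 1]
step 2 (fire a1): [3 3 0 1]
step 3 (fire a2): [3 4 0 1]
step 4 (fire a2): [3 5 0 1]

3 5 0 1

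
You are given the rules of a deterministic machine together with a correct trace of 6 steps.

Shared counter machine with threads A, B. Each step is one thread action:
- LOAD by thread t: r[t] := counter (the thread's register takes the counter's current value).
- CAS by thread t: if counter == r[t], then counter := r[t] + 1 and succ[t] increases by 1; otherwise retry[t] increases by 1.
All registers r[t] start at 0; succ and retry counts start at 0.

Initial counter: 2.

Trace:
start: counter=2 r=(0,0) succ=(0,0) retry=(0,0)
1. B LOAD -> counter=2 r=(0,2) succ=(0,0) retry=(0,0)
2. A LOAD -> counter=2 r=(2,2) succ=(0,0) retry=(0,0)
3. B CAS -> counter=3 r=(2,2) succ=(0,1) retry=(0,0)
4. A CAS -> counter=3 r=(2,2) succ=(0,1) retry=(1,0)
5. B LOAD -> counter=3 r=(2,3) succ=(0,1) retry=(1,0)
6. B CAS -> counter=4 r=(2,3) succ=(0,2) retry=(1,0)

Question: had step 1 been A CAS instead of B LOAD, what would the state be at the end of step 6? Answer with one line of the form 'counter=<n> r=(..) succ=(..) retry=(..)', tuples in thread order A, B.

(re-executing from step 1 with the substitution; state before step 1: counter=2 r=(0,0) succ=(0,0) retry=(0,0))
1. A CAS -> counter=2 r=(0,0) succ=(0,0) retry=(1,0)
2. A LOAD -> counter=2 r=(2,0) succ=(0,0) retry=(1,0)
3. B CAS -> counter=2 r=(2,0) succ=(0,0) retry=(1,1)
4. A CAS -> counter=3 r=(2,0) succ=(1,0) retry=(1,1)
5. B LOAD -> counter=3 r=(2,3) succ=(1,0) retry=(1,1)
6. B CAS -> counter=4 r=(2,3) succ=(1,1) retry=(1,1)

counter=4 r=(2,3) succ=(1,1) retry=(1,1)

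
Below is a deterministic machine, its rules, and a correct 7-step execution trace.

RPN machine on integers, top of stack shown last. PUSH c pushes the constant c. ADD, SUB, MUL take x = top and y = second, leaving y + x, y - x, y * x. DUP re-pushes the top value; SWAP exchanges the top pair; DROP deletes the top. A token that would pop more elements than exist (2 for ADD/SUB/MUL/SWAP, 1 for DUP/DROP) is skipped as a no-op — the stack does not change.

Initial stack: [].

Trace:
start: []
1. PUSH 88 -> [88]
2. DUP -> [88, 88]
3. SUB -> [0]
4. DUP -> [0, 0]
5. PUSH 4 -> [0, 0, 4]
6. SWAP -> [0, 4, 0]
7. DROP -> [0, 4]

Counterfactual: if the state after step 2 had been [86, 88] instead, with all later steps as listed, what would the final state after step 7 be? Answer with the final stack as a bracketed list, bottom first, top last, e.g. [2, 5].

state after step 2 := [86, 88]
3. SUB -> [-2]
4. DUP -> [-2, -2]
5. PUSH 4 -> [-2, -2, 4]
6. SWAP -> [-2, 4, -2]
7. DROP -> [-2, 4]

[-2, 4]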